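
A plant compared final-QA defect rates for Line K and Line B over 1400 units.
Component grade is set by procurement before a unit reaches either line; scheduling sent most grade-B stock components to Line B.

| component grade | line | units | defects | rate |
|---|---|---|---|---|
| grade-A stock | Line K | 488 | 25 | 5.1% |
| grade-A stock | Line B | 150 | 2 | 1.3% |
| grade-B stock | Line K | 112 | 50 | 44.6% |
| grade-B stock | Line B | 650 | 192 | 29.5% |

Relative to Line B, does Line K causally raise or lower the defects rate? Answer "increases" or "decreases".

Within every component grade level Line B has the lower rate, yet pooled Line K does — Simpson's reversal.
The imbalance in component grade arose from how units were allocated, not from anything the line did; and component grade independently affects the outcome. The pooled gap is confounded — condition on component grade.
Within each level — grade-A stock: 5.1% vs 1.3%; grade-B stock: 44.6% vs 29.5% — Line B is lower every time.

increases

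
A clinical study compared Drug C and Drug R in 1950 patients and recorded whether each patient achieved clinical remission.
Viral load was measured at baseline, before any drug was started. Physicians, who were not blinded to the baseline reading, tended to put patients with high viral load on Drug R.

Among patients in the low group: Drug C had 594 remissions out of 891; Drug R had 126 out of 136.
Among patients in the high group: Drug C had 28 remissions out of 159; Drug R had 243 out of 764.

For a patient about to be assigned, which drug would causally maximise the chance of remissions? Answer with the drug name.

Drug R is higher inside every viral load stratum but Drug C is higher in aggregate. Whether to stratify depends on how viral load relates to the drug.
Viral load is set before the drug has any effect — it is not caused by the drug — and it independently drives the outcome. That makes it a confounder, so the causal comparison is within viral load levels.
Within each level — low: 66.7% vs 92.6%; high: 17.6% vs 31.8% — Drug R is higher every time.

Drug R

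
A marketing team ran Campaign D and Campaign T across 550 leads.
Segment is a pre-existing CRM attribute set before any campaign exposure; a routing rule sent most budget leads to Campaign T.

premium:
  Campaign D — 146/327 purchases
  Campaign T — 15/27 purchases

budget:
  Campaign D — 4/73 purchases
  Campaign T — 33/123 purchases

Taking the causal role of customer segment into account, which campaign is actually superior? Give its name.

Here customer segment is a common cause — it drives both which campaign a case falls under and the outcome. The crude comparison mixes populations; the stratum-specific rates are the causally relevant ones.
Within each level — premium: 44.6% vs 55.6%; budget: 5.5% vs 26.8% — Campaign T is higher every time.

Campaign T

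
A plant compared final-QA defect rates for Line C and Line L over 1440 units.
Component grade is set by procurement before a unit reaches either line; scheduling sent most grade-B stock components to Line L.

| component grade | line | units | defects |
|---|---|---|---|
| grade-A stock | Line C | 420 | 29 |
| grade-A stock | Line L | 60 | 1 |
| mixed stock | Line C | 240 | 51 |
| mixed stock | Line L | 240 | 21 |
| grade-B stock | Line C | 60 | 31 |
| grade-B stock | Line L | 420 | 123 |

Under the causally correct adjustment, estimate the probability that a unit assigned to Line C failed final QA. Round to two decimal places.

Since component grade is a pre-existing factor (not a product of the line) and it affects the outcome on its own, it is a confounder. The stratified rates, not the pooled rate, identify the causal effect.
Standardising Line C to the population component grade mix: 0.333·29/420 + 0.333·51/240 + 0.333·31/60 = 0.266.

0.27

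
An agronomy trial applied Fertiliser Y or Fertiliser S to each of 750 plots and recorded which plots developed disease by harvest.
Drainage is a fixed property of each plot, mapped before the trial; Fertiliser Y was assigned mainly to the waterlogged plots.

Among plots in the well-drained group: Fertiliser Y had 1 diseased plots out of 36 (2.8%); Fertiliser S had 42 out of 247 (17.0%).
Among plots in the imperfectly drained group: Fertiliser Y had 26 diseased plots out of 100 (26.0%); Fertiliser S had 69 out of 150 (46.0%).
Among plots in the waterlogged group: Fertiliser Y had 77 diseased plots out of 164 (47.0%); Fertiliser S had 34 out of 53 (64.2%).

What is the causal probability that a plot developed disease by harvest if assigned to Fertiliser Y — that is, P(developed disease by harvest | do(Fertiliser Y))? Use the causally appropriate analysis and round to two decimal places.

The stratified and pooled comparisons disagree (Fertiliser Y wins within each field drainage; Fertiliser S wins overall), so the answer turns on the causal role of field drainage.
Nothing the fertiliser does changes field drainage; the imbalance is an allocation artefact. With field drainage also predicting the outcome, the pooled figure is confounded, and the within-stratum comparison is the causal one.
Standardising Fertiliser Y to the population field drainage mix: 0.377·1/36 + 0.333·26/100 + 0.289·77/164 = 0.233.

0.23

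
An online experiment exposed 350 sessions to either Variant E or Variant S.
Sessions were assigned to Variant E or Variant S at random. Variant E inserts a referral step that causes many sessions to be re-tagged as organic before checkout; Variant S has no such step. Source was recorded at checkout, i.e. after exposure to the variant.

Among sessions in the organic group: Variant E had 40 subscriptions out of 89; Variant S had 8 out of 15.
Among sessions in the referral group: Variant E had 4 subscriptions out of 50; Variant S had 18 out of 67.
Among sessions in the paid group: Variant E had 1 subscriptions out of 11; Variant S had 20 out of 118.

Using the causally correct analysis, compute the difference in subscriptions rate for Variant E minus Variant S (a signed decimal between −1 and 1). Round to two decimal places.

Traffic source is recorded after the variant and is itself shifted by it — it sits on the causal path from variant to outcome. Conditioning on a mediator would strip out part of the effect we want; the pooled comparison gives the total causal effect.
The causal difference is the pooled difference: 0.300 − 0.230 = +0.070.

+0.07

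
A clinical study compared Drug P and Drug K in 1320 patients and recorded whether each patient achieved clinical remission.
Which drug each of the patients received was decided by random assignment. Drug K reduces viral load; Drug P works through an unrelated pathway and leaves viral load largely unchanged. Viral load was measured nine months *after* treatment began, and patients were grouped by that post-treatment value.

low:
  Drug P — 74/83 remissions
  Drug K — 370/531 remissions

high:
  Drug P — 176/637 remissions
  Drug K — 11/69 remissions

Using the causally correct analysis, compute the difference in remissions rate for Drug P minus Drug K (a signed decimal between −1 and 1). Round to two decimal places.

-0.29

Viral load lies on the pathway drug → viral load → outcome, so adjusting for it blocks the indirect effect. For the total causal effect of drug, use the unadjusted pooled rates.
The causal difference is the pooled difference: 0.347 − 0.635 = -0.288.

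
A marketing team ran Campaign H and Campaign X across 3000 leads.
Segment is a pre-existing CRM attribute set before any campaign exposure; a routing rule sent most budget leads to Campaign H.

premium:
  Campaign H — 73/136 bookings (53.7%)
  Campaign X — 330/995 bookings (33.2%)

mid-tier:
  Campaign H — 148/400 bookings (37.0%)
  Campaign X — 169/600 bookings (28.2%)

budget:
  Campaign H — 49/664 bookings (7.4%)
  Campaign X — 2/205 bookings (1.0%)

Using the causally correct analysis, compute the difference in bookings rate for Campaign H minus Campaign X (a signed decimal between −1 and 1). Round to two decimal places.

+0.13

The stratified and pooled comparisons disagree (Campaign H wins within each customer segment; Campaign X wins overall), so the answer turns on the causal role of customer segment.
Customer segment is set before the campaign has any effect — it is not caused by the campaign — and it independently drives the outcome. That makes it a confounder, so the causal comparison is within customer segment levels.
Adjusting over the population distribution of customer segment: 0.377·(0.537−0.332) + 0.333·(0.370−0.282) + 0.290·(0.074−0.010) = +0.125.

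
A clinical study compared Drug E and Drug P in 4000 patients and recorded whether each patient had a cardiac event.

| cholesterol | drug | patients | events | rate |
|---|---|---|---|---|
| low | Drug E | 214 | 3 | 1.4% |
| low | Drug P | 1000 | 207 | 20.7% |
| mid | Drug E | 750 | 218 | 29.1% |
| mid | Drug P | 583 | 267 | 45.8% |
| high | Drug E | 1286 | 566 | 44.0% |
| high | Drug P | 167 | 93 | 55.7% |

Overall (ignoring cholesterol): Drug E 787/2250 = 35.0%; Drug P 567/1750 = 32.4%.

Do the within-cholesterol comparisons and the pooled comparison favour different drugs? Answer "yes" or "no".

yes

Within each cholesterol level (low 1.4% vs 20.7%; mid 29.1% vs 45.8%; high 44.0% vs 55.7%), Drug E has the lower rate every time. Pooled: 35.0% vs 32.4% — Drug P has the lower rate overall. The two comparisons disagree.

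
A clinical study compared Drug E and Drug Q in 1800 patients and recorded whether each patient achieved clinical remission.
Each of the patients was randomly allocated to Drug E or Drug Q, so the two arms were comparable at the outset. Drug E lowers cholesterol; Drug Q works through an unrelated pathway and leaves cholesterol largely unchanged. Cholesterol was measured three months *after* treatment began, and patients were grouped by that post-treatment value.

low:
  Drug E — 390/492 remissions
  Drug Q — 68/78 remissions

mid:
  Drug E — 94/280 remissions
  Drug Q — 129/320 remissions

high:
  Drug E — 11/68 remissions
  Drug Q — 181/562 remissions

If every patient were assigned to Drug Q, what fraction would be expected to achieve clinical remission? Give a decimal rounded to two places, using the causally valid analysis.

Cholesterol lies on the pathway drug → cholesterol → outcome, so adjusting for it blocks the indirect effect. For the total causal effect of drug, use the unadjusted pooled rates.
So P(outcome | do(Drug Q)) is just the pooled rate for Drug Q: 378/960 = 0.394.

0.39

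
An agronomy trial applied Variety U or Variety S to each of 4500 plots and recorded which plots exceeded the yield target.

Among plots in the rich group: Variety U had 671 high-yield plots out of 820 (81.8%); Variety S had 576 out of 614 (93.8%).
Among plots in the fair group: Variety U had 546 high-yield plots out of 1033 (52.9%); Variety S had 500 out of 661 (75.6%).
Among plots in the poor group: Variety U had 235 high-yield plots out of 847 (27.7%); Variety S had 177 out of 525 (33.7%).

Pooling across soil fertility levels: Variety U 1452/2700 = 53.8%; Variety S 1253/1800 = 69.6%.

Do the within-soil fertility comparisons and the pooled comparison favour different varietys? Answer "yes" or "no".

no

Within each soil fertility level (rich 81.8% vs 93.8%; fair 52.9% vs 75.6%; poor 27.7% vs 33.7%), Variety S has the higher rate every time. Pooled: 53.8% vs 69.6% — Variety S has the higher rate overall. They agree.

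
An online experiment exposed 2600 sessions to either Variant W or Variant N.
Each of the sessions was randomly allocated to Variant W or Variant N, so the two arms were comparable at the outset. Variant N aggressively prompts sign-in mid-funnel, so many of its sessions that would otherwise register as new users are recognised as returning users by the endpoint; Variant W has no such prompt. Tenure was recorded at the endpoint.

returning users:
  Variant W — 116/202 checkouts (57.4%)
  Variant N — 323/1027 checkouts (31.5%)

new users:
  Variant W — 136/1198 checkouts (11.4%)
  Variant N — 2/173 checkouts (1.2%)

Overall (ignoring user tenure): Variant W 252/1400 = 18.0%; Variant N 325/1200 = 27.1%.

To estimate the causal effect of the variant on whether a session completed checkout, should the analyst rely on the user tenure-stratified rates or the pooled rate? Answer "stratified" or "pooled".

Within every user tenure level Variant W has the higher rate, yet pooled Variant N does — Simpson's reversal.
Because the variant influences user tenure, user tenure is a post-treatment mediator, not a confounder. Stratifying on it would bias the estimate; the causal effect is the crude pooled difference.
Pooled: Variant W 18.0% vs Variant N 27.1%; Variant N is higher overall.

pooled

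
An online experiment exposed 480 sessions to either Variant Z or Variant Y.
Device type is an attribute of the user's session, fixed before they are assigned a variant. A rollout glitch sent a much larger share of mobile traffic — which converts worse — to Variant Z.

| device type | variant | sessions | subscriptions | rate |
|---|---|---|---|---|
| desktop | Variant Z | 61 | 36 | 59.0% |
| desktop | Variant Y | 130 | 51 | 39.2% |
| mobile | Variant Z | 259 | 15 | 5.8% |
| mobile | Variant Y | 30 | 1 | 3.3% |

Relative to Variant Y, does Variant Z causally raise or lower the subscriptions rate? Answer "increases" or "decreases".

Device type differs across variants for reasons unrelated to any effect of the variant itself, and it separately predicts the outcome — a classic confounder. We must compare within device type levels.
Within each level — desktop: 59.0% vs 39.2%; mobile: 5.8% vs 3.3% — Variant Z is higher every time.

increases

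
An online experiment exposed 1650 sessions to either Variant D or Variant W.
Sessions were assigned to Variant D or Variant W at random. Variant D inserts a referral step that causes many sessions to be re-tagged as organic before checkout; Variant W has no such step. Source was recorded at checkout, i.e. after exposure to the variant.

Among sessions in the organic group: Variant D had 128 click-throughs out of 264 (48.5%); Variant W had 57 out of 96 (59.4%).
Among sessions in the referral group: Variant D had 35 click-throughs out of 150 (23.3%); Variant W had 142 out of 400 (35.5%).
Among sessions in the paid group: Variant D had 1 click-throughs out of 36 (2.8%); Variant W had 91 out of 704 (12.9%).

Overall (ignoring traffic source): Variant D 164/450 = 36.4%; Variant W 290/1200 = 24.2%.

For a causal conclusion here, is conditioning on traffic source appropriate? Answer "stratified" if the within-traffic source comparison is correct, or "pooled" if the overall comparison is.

Traffic source here is a post-treatment variable shaped by the variant; conditioning on it would introduce bias rather than remove it. The overall comparison is the causal one.
Pooled: Variant D 36.4% vs Variant W 24.2%; Variant D is higher overall.

pooled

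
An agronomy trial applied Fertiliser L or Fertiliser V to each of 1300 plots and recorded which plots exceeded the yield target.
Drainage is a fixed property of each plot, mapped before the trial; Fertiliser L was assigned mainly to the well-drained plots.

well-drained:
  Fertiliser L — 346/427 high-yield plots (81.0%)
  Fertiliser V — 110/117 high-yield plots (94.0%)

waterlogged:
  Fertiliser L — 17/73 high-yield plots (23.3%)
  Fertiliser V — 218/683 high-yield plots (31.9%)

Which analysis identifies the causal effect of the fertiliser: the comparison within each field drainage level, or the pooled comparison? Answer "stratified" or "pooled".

stratified

The field drainage-specific comparison favours Fertiliser V throughout, but the pooled figures favour Fertiliser L. The question is whether to condition on field drainage.
Since field drainage is a pre-existing factor (not a product of the fertiliser) and it affects the outcome on its own, it is a confounder. The stratified rates, not the pooled rate, identify the causal effect.
Within each level — well-drained: 81.0% vs 94.0%; waterlogged: 23.3% vs 31.9% — Fertiliser V is higher every time.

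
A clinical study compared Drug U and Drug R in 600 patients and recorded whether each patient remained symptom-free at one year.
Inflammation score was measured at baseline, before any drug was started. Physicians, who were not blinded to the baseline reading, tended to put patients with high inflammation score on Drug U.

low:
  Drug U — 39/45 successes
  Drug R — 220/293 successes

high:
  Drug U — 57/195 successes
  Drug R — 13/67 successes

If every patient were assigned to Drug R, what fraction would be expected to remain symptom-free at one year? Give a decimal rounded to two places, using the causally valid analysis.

Within every inflammation score level Drug U has the higher rate, yet pooled Drug R does — Simpson's reversal.
Nothing the drug does changes inflammation score; the imbalance is an allocation artefact. With inflammation score also predicting the outcome, the pooled figure is confounded, and the within-stratum comparison is the causal one.
Standardising Drug R to the population inflammation score mix: 0.563·220/293 + 0.437·13/67 = 0.508.

0.51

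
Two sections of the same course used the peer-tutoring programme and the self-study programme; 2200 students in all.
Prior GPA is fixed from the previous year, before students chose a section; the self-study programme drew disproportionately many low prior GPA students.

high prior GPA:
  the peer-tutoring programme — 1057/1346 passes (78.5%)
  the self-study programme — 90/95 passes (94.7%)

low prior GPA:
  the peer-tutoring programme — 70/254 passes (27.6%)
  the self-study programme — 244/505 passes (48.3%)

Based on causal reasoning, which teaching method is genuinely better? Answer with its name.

the self-study programme

The imbalance in prior GPA band arose from how students were allocated, not from anything the teaching method did; and prior GPA band independently affects the outcome. The pooled gap is confounded — condition on prior GPA band.
Within each level — high prior GPA: 78.5% vs 94.7%; low prior GPA: 27.6% vs 48.3% — the self-study programme is higher every time.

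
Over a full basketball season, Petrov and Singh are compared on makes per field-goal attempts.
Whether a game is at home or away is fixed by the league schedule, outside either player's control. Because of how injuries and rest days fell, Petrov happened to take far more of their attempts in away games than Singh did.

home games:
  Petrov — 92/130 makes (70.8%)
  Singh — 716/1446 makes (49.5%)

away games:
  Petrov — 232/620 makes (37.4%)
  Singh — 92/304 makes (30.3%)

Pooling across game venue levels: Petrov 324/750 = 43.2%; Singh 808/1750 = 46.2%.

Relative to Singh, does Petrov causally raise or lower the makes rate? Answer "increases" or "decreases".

Here game venue is a common cause — it drives both which player a case falls under and the outcome. The crude comparison mixes populations; the stratum-specific rates are the causally relevant ones.
Within each level — home games: 70.8% vs 49.5%; away games: 37.4% vs 30.3% — Petrov is higher every time.

increases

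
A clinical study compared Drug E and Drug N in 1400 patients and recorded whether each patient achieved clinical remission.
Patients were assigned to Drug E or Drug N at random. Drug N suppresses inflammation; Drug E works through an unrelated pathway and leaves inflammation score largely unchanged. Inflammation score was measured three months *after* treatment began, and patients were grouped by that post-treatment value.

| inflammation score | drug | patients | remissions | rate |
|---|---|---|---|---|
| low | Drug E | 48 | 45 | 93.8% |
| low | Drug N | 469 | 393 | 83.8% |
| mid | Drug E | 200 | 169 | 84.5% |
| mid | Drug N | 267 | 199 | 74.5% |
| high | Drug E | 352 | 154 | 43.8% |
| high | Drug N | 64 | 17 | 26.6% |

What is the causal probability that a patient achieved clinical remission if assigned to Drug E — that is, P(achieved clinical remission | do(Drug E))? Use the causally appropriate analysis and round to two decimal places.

0.61

Inflammation score lies on the pathway drug → inflammation score → outcome, so adjusting for it blocks the indirect effect. For the total causal effect of drug, use the unadjusted pooled rates.
So P(outcome | do(Drug E)) is just the pooled rate for Drug E: 368/600 = 0.613.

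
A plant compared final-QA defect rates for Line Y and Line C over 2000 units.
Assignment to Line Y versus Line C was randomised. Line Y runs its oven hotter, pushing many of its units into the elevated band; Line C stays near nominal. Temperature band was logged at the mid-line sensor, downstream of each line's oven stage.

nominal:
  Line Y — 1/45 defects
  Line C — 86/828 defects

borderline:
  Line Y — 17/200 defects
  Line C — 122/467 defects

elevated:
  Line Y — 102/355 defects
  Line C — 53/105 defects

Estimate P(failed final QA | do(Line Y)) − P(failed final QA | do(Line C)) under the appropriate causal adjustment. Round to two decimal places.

+0.01

The in-process temperature band-specific comparison favours Line Y throughout, but the pooled figures favour Line C. The question is whether to condition on in-process temperature band.
Stratifying would compare lines among units the lines themselves sorted into in-process temperature band groups — a form of selection on an intermediate. The unconditioned pooled rates give the total causal effect.
The causal difference is the pooled difference: 0.200 − 0.186 = +0.014.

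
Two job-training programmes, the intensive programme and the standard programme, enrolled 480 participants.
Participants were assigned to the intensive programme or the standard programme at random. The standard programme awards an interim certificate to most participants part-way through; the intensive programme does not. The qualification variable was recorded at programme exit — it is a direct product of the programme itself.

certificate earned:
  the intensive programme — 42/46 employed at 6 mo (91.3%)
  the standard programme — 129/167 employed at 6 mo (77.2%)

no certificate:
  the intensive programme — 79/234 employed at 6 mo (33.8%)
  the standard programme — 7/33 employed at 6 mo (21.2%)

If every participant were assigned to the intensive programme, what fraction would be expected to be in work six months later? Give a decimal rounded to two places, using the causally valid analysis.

Stratifying would compare programmes among participants the programmes themselves sorted into qualification attained during the programme groups — a form of selection on an intermediate. The unconditioned pooled rates give the total causal effect.
So P(outcome | do(the intensive programme)) is just the pooled rate for the intensive programme: 121/280 = 0.432.

0.43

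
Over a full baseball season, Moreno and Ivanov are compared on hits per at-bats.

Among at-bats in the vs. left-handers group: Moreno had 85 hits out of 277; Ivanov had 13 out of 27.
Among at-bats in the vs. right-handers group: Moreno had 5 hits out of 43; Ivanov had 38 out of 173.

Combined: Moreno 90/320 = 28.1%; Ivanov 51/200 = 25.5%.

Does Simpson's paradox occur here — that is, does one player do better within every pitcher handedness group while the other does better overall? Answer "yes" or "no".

Within each pitcher handedness level (vs. left-handers 30.7% vs 48.1%; vs. right-handers 11.6% vs 22.0%), Ivanov has the higher rate every time. Pooled: 28.1% vs 25.5% — Moreno has the higher rate overall. The two comparisons disagree.

yes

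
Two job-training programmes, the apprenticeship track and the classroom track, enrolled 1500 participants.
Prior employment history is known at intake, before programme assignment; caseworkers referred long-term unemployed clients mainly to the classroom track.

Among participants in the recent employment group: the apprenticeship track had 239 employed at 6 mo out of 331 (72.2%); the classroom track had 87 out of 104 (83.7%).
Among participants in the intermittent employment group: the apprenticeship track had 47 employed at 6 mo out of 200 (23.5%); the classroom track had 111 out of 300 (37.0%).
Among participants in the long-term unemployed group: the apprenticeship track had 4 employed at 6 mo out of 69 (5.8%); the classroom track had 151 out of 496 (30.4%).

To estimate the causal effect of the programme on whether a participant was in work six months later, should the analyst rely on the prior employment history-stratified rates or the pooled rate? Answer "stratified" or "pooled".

The prior employment history-specific comparison favours the classroom track throughout, but the pooled figures favour the apprenticeship track. The question is whether to condition on prior employment history.
Nothing the programme does changes prior employment history; the imbalance is an allocation artefact. With prior employment history also predicting the outcome, the pooled figure is confounded, and the within-stratum comparison is the causal one.
Within each level — recent employment: 72.2% vs 83.7%; intermittent employment: 23.5% vs 37.0%; long-term unemployed: 5.8% vs 30.4% — the classroom track is higher every time.

stratified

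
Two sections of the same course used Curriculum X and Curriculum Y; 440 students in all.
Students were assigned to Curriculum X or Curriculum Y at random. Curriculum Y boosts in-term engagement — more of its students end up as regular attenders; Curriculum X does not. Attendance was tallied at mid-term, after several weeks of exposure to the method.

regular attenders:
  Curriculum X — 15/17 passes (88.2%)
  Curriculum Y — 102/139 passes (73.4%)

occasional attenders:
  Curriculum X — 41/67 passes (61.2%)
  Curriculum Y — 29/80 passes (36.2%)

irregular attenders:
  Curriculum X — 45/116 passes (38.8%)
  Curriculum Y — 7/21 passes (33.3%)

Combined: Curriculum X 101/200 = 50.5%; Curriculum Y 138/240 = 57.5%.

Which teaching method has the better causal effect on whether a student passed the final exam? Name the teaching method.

Within every mid-term attendance level Curriculum X has the higher rate, yet pooled Curriculum Y does — Simpson's reversal.
Mid-term attendance here is a post-treatment variable shaped by the teaching method; conditioning on it would introduce bias rather than remove it. The overall comparison is the causal one.
Pooled: Curriculum X 50.5% vs Curriculum Y 57.5%; Curriculum Y is higher overall.

Curriculum Y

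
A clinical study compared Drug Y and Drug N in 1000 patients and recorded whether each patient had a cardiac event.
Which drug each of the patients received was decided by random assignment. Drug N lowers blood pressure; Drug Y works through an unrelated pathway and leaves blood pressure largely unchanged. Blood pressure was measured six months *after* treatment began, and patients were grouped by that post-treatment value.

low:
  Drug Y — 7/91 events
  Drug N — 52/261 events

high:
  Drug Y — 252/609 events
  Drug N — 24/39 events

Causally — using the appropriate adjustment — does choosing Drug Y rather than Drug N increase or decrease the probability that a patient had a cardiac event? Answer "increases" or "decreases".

Stratifying would compare drugs among patients the drugs themselves sorted into blood pressure groups — a form of selection on an intermediate. The unconditioned pooled rates give the total causal effect.
Pooled: Drug Y 37.0% vs Drug N 25.3%; Drug N is lower overall.

increases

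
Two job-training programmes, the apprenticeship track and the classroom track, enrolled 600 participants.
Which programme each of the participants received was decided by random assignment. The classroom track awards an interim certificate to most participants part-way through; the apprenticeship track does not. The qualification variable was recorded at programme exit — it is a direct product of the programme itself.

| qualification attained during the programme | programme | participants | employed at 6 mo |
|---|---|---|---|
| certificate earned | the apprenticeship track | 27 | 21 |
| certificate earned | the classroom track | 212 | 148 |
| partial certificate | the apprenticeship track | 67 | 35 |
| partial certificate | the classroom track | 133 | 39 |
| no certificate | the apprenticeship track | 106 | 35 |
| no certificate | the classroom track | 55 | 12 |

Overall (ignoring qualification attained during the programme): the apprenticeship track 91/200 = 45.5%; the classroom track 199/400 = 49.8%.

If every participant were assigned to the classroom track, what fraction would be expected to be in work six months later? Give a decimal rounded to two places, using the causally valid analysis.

Because the programme influences qualification attained during the programme, qualification attained during the programme is a post-treatment mediator, not a confounder. Stratifying on it would bias the estimate; the causal effect is the crude pooled difference.
So P(outcome | do(the classroom track)) is just the pooled rate for the classroom track: 199/400 = 0.497.

0.50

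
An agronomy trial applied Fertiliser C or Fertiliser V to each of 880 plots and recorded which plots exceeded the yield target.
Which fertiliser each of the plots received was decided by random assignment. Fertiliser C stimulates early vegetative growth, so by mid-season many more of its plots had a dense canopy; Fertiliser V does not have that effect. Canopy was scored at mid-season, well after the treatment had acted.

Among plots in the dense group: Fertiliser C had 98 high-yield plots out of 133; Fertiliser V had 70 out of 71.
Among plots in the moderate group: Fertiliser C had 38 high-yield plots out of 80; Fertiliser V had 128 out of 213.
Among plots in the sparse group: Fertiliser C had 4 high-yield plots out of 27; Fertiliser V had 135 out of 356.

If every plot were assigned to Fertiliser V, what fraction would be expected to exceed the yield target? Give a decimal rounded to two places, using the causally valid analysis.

Mid-season canopy here is a post-treatment variable shaped by the fertiliser; conditioning on it would introduce bias rather than remove it. The overall comparison is the causal one.
So P(outcome | do(Fertiliser V)) is just the pooled rate for Fertiliser V: 333/640 = 0.520.

0.52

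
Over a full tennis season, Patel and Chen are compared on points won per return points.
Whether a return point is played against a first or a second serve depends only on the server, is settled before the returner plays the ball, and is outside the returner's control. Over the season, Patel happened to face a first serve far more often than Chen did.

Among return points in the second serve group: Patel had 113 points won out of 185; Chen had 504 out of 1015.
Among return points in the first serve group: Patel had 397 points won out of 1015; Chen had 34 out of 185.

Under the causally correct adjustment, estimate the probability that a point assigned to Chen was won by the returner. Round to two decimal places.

0.34

The stratified and pooled comparisons disagree (Patel wins within each serve type; Chen wins overall), so the answer turns on the causal role of serve type.
Nothing the player does changes serve type; the imbalance is an allocation artefact. With serve type also predicting the outcome, the pooled figure is confounded, and the within-stratum comparison is the causal one.
Standardising Chen to the population serve type mix: 0.500·504/1015 + 0.500·34/185 = 0.340.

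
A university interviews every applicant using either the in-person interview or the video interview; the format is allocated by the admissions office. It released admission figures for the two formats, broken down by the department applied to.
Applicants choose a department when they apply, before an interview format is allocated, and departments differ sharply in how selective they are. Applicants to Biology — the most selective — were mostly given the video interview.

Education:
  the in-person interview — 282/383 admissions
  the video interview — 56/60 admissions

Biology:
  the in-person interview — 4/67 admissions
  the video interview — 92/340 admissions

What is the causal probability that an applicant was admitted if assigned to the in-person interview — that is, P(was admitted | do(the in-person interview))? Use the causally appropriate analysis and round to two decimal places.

0.41

Within every department level the video interview has the higher rate, yet pooled the in-person interview does — Simpson's reversal.
The imbalance in department arose from how applicants were allocated, not from anything the interview format did; and department independently affects the outcome. The pooled gap is confounded — condition on department.
Standardising the in-person interview to the population department mix: 0.521·282/383 + 0.479·4/67 = 0.412.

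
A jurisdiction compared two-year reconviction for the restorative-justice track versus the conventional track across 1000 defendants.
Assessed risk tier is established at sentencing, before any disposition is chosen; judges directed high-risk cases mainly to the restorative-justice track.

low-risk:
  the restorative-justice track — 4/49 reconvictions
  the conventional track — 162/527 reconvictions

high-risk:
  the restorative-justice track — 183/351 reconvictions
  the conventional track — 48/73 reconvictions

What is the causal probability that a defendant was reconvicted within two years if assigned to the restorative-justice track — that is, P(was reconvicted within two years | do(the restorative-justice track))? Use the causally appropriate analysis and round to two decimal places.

Assessed risk tier satisfies the back-door criterion: it is not a descendant of the disposition, and it blocks the spurious path from disposition to outcome. Adjusting for it (i.e., using the within-assessed risk tier rates) gives the causal effect.
Standardising the restorative-justice track to the population assessed risk tier mix: 0.576·4/49 + 0.424·183/351 = 0.268.

0.27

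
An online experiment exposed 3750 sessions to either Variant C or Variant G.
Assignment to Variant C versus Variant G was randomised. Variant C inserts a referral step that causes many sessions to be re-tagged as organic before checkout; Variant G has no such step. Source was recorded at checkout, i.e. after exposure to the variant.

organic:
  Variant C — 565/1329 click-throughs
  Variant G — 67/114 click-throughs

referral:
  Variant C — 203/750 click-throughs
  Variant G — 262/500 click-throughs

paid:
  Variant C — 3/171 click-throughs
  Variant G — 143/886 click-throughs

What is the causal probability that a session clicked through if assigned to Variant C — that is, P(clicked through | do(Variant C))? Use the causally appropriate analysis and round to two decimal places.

The traffic source-specific comparison favours Variant G throughout, but the pooled figures favour Variant C. The question is whether to condition on traffic source.
Stratifying would compare variants among sessions the variants themselves sorted into traffic source groups — a form of selection on an intermediate. The unconditioned pooled rates give the total causal effect.
So P(outcome | do(Variant C)) is just the pooled rate for Variant C: 771/2250 = 0.343.

0.34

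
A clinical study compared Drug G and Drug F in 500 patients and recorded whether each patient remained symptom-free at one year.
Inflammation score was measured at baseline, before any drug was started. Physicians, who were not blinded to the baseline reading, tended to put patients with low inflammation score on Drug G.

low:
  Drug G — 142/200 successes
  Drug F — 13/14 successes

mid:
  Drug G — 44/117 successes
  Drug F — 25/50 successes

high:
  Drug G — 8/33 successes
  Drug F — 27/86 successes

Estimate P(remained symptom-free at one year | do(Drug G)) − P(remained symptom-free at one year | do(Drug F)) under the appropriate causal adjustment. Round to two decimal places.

-0.15

Here inflammation score is a common cause — it drives both which drug a case falls under and the outcome. The crude comparison mixes populations; the stratum-specific rates are the causally relevant ones.
Adjusting over the population distribution of inflammation score: 0.428·(0.710−0.929) + 0.334·(0.376−0.500) + 0.238·(0.242−0.314) = -0.152.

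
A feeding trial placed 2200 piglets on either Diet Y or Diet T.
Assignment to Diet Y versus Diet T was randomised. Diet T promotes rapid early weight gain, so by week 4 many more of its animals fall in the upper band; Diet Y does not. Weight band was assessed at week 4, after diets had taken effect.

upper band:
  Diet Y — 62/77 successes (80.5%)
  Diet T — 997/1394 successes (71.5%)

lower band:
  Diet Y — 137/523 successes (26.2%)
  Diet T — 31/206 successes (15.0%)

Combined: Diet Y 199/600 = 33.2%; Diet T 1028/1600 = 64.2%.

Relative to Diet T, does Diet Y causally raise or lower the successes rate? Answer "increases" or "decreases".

decreases

Within every week-4 weight band level Diet Y has the higher rate, yet pooled Diet T does — Simpson's reversal.
Week-4 weight band is downstream of the diet. One should not condition on a consequence of treatment, so the overall rates are the right comparison.
Pooled: Diet Y 33.2% vs Diet T 64.2%; Diet T is higher overall.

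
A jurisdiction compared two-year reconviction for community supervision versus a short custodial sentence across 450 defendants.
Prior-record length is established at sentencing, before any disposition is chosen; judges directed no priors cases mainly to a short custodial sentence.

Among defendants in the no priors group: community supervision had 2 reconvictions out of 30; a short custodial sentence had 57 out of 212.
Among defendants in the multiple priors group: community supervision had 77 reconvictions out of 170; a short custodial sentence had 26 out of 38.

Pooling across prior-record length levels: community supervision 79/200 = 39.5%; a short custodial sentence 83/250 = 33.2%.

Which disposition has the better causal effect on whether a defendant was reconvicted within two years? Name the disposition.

The prior-record length-specific comparison favours community supervision throughout, but the pooled figures favour a short custodial sentence. The question is whether to condition on prior-record length.
Prior-record length is set before the disposition has any effect — it is not caused by the disposition — and it independently drives the outcome. That makes it a confounder, so the causal comparison is within prior-record length levels.
Within each level — no priors: 6.7% vs 26.9%; multiple priors: 45.3% vs 68.4% — community supervision is lower every time.

community supervision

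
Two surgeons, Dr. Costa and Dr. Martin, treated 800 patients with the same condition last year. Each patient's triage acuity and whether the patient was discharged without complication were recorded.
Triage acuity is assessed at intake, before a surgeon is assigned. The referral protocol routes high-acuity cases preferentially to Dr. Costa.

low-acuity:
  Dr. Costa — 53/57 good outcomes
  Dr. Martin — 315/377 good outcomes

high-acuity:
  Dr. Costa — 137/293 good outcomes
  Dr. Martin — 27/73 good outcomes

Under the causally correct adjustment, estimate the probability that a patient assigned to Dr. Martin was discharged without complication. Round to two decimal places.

Triage acuity satisfies the back-door criterion: it is not a descendant of the surgeon, and it blocks the spurious path from surgeon to outcome. Adjusting for it (i.e., using the within-triage acuity rates) gives the causal effect.
Standardising Dr. Martin to the population triage acuity mix: 0.542·315/377 + 0.458·27/73 = 0.622.

0.62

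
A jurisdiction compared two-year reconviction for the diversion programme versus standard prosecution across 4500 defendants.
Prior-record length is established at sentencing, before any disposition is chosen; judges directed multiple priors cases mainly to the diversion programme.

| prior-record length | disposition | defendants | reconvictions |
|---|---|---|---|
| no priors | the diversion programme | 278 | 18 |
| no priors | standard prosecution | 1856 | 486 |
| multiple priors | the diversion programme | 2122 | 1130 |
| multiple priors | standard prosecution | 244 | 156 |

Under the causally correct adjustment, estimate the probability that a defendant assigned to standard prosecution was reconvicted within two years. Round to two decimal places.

Within every prior-record length level the diversion programme has the lower rate, yet pooled standard prosecution does — Simpson's reversal.
Since prior-record length is a pre-existing factor (not a product of the disposition) and it affects the outcome on its own, it is a confounder. The stratified rates, not the pooled rate, identify the causal effect.
Standardising standard prosecution to the population prior-record length mix: 0.474·486/1856 + 0.526·156/244 = 0.460.

0.46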